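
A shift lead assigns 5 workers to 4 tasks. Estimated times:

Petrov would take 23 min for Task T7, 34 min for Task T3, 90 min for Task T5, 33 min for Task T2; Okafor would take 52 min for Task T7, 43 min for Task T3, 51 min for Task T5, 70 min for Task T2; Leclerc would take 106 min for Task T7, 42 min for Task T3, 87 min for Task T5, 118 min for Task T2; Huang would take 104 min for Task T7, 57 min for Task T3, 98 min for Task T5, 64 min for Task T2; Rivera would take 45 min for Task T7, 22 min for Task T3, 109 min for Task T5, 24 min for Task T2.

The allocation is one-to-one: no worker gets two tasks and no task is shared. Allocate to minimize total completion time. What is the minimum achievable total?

Min total: 140 min

Optimal: Petrov→Task T7 (23 min), Leclerc→Task T3 (42 min), Okafor→Task T5 (51 min), Rivera→Task T2 (24 min) — total 23+42+51+24 = 140 min.
Column-greedy (each task in turn goes to its cheapest remaining worker) gives 160 min, worse by 20.
No other one-to-one assignment undercuts 140 min.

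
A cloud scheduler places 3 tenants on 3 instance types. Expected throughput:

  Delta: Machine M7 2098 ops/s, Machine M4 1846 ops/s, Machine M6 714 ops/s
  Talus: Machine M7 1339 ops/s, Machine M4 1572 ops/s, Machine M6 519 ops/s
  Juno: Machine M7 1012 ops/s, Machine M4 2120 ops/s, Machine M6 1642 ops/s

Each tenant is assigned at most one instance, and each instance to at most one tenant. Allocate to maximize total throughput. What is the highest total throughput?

Treat this as an assignment problem: match each tenant to one instance.
Optimal: Delta→Machine M7 (2098 ops/s), Talus→Machine M4 (1572 ops/s), Juno→Machine M6 (1642 ops/s) — total 2098+1572+1642 = 5312 ops/s.
Column-greedy (each instance in turn goes to its best remaining tenant) gives 4737 ops/s, worse by 575.
Next-best assignment: Delta→Machine M4, Talus→Machine M7, Juno→Machine M6 = 4827 ops/s.

Maximum total: 5312 ops/s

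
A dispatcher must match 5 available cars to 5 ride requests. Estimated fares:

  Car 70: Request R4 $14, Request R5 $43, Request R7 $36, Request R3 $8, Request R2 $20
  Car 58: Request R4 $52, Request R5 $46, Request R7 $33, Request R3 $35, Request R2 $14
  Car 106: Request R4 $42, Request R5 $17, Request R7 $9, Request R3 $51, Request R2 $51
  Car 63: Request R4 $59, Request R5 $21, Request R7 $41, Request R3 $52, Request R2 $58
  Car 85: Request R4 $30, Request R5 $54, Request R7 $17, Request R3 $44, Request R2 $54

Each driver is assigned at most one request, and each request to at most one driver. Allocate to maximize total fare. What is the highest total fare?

Max total: $251

Treat this as an assignment problem: match each driver to one request.
Optimal: Car 70→Request R7 ($36), Car 58→Request R4 ($52), Car 106→Request R3 ($51), Car 63→Request R2 ($58), Car 85→Request R5 ($54) — total 36+52+51+58+54 = $251.
Row-greedy (each driver in turn takes its best remaining request) gives $221, worse by 30.
Next-best assignment: Car 70→Request R7, Car 58→Request R5, Car 106→Request R3, Car 63→Request R4, Car 85→Request R2 = $246.
Every other assignment is strictly worse.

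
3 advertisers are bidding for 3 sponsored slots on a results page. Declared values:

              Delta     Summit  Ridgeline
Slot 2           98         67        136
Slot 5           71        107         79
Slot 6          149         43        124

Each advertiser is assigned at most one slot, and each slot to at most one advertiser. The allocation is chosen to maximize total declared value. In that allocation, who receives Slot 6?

Delta receives Slot 6.

Optimal: Delta→Slot 6 ($149), Summit→Slot 5 ($107), Ridgeline→Slot 2 ($136) — total 149+107+136 = $392.
No other one-to-one assignment exceeds $392.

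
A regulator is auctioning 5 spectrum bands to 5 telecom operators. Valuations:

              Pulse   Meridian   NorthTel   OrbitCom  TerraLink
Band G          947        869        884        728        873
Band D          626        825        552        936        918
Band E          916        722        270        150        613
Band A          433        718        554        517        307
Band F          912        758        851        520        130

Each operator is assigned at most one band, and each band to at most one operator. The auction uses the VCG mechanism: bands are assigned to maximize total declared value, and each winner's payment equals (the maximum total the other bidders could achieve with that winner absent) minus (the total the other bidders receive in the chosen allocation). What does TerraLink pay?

TerraLink pays $151M.

Efficient allocation: Pulse→Band E ($916M), Meridian→Band A ($718M), NorthTel→Band F ($851M), OrbitCom→Band D ($936M), TerraLink→Band G ($873M); total welfare W = $4294M.
TerraLink receives Band G at value $873M, so the others get W − 873 = $3421M.
Without TerraLink: best allocation of the remaining 4 bidders over all 5 bands is Pulse→Band E ($916M), Meridian→Band G ($869M), NorthTel→Band F ($851M), OrbitCom→Band D ($936M), total $3572M.
VCG payment = (others' best without TerraLink) − (others' welfare with TerraLink) = 3572 − 3421 = $151M.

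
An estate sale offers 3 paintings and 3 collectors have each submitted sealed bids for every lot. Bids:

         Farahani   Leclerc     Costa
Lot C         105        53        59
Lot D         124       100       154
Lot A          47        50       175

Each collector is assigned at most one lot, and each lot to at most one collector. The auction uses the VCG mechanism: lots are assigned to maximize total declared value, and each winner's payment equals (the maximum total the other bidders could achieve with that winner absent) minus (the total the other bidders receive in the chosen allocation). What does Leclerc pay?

Leclerc pays $19.

Efficient allocation: Farahani→Lot C ($105), Leclerc→Lot D ($100), Costa→Lot A ($175); total welfare W = $380.
Leclerc receives Lot D at value $100, so the others get W − 100 = $280.
Without Leclerc: best allocation of the remaining 2 bidders over all 3 lots is Farahani→Lot D ($124), Costa→Lot A ($175), total $299.
VCG payment = (others' best without Leclerc) − (others' welfare with Leclerc) = 299 − 280 = $19.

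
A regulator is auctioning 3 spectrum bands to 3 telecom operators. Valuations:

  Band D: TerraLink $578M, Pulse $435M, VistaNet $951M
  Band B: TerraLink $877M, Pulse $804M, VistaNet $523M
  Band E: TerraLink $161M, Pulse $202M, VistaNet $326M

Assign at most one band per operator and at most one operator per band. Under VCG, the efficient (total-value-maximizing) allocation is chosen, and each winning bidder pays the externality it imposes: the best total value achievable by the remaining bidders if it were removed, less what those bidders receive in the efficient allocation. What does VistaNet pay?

VistaNet pays $303M.

Efficient allocation: TerraLink→Band B ($877M), Pulse→Band E ($202M), VistaNet→Band D ($951M); total welfare W = $2030M.
VistaNet receives Band D at value $951M, so the others get W − 951 = $1079M.
Without VistaNet: best allocation of the remaining 2 bidders over all 3 bands is TerraLink→Band D ($578M), Pulse→Band B ($804M), total $1382M.
VCG payment = (others' best without VistaNet) − (others' welfare with VistaNet) = 1382 − 1079 = $303M.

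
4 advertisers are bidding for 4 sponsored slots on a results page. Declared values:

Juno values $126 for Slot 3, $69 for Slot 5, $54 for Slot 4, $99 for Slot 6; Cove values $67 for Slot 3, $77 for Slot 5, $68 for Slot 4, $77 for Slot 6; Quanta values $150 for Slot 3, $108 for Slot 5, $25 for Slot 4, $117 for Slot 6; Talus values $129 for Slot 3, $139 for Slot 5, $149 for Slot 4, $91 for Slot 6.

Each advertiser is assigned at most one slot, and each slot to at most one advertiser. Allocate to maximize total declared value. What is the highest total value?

Optimal: Juno→Slot 6 ($99), Cove→Slot 5 ($77), Quanta→Slot 3 ($150), Talus→Slot 4 ($149) — total 99+77+150+149 = $475.
Column-greedy (each slot in turn goes to its best remaining advertiser) gives $456, worse by 19.
Swapping Juno↔Cove (Juno→Slot 5 $69, Cove→Slot 6 $77) loses 30.
Checked against all permutations: $475 is optimal.

Maximum total: $475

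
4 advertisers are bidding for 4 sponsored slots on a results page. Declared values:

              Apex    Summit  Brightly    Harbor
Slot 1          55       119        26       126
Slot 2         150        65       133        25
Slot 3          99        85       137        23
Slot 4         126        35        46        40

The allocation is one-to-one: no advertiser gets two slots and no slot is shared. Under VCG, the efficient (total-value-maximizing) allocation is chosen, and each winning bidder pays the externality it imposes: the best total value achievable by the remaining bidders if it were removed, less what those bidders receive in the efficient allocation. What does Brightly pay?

Brightly pays $24.

Efficient allocation: Apex→Slot 4 ($126), Summit→Slot 3 ($85), Brightly→Slot 2 ($133), Harbor→Slot 1 ($126); total welfare W = $470.
Brightly receives Slot 2 at value $133, so the others get W − 133 = $337.
Without Brightly: best allocation of the remaining 3 bidders over all 4 slots is Apex→Slot 2 ($150), Summit→Slot 3 ($85), Harbor→Slot 1 ($126), total $361.
VCG payment = (others' best without Brightly) − (others' welfare with Brightly) = 361 − 337 = $24.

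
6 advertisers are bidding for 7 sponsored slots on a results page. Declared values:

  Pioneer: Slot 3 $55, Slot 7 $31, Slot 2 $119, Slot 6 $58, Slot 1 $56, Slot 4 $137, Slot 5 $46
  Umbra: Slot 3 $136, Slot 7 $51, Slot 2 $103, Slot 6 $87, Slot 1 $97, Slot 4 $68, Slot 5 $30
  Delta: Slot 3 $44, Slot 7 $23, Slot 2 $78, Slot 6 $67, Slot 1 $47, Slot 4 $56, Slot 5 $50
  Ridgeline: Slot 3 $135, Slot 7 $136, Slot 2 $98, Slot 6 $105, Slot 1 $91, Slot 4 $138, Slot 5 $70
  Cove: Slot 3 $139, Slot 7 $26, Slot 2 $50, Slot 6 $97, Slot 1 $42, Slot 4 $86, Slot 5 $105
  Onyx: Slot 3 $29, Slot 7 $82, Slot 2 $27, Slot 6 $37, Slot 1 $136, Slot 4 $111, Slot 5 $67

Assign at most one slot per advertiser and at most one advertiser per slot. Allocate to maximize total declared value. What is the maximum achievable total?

Optimal: Pioneer→Slot 4 ($137), Umbra→Slot 3 ($136), Delta→Slot 2 ($78), Ridgeline→Slot 7 ($136), Cove→Slot 5 ($105), Onyx→Slot 1 ($136) — total 137+136+78+136+105+136 = $728.
Max-entry greedy (repeatedly take the single best remaining cell) gives $669, worse by 59.
Swapping Umbra↔Pioneer (Umbra→Slot 4 $68, Pioneer→Slot 3 $55) loses 150.

Maximum total: $728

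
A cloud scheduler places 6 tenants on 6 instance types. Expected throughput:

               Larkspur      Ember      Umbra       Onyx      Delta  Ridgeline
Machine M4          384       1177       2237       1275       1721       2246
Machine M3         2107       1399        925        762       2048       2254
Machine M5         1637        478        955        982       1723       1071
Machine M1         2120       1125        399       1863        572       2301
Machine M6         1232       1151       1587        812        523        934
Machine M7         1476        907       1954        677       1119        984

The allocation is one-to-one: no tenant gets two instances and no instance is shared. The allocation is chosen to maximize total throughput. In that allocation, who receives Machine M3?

Larkspur receives Machine M3.

Optimal: Larkspur→Machine M3 (2107 ops/s), Ember→Machine M6 (1151 ops/s), Umbra→Machine M7 (1954 ops/s), Onyx→Machine M1 (1863 ops/s), Delta→Machine M5 (1723 ops/s), Ridgeline→Machine M4 (2246 ops/s) — total 2107+1151+1954+1863+1723+2246 = 11044 ops/s.
Column-greedy (each instance in turn goes to its best remaining tenant) gives 10433 ops/s, worse by 611.
Next-best assignment: Larkspur→Machine M5, Ember→Machine M6, Umbra→Machine M7, Onyx→Machine M1, Delta→Machine M3, Ridgeline→Machine M4 = 10899 ops/s.
No other one-to-one assignment exceeds 11044 ops/s.
Larkspur's own top instance is Machine M1 (2120 ops/s), but forcing Larkspur→Machine M1 and reassigning the rest optimally gives only 10501 ops/s — worse by 543.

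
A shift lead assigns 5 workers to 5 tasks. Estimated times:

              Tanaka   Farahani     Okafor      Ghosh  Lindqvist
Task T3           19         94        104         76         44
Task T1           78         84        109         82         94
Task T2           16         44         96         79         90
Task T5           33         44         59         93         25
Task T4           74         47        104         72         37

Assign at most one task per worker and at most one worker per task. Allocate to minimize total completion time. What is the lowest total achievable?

This is the linear assignment problem.
Optimal: Tanaka→Task T3 (19 min), Farahani→Task T2 (44 min), Okafor→Task T5 (59 min), Ghosh→Task T1 (82 min), Lindqvist→Task T4 (37 min) — total 19+44+59+82+37 = 241 min.
Min-entry greedy (repeatedly take the single cheapest remaining cell) gives 273 min, worse by 32.
Swapping Farahani↔Okafor (Farahani→Task T5 44 min, Okafor→Task T2 96 min) adds 37.
No other one-to-one assignment undercuts 241 min.

Min total: 241 min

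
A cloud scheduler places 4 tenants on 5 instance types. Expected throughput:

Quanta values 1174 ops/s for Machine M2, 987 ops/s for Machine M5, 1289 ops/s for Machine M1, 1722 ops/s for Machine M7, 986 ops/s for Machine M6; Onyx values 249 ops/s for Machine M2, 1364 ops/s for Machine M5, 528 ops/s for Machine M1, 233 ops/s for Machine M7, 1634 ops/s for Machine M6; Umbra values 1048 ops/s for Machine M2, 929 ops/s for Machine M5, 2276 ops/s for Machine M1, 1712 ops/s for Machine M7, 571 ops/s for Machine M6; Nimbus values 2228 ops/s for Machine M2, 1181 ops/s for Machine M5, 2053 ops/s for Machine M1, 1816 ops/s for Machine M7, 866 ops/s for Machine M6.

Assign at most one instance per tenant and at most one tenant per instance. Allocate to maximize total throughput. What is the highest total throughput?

Treat this as an assignment problem: match each tenant to one instance.
Optimal: Quanta→Machine M7 (1722 ops/s), Onyx→Machine M6 (1634 ops/s), Umbra→Machine M1 (2276 ops/s), Nimbus→Machine M2 (2228 ops/s) — total 1722+1634+2276+2228 = 7860 ops/s.
Column-greedy (each instance in turn goes to its best remaining tenant) gives 7590 ops/s, worse by 270.
Next-best assignment: Quanta→Machine M7, Onyx→Machine M5, Umbra→Machine M1, Nimbus→Machine M2 = 7590 ops/s.
Every other assignment is strictly worse.

Maximum total: 7860 ops/s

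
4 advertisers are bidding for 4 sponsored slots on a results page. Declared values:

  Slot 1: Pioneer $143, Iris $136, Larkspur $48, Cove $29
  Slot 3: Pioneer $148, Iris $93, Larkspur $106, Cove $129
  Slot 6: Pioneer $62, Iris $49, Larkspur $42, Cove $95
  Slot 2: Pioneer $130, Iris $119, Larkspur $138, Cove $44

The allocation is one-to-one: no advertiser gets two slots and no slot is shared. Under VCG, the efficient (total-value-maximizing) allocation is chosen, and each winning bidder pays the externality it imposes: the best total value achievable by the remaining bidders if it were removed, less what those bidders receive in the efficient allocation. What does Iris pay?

Iris pays $29.

Efficient allocation: Pioneer→Slot 3 ($148), Iris→Slot 1 ($136), Larkspur→Slot 2 ($138), Cove→Slot 6 ($95); total welfare W = $517.
Iris receives Slot 1 at value $136, so the others get W − 136 = $381.
Without Iris: best allocation of the remaining 3 bidders over all 4 slots is Pioneer→Slot 1 ($143), Larkspur→Slot 2 ($138), Cove→Slot 3 ($129), total $410.
VCG payment = (others' best without Iris) − (others' welfare with Iris) = 410 − 381 = $29.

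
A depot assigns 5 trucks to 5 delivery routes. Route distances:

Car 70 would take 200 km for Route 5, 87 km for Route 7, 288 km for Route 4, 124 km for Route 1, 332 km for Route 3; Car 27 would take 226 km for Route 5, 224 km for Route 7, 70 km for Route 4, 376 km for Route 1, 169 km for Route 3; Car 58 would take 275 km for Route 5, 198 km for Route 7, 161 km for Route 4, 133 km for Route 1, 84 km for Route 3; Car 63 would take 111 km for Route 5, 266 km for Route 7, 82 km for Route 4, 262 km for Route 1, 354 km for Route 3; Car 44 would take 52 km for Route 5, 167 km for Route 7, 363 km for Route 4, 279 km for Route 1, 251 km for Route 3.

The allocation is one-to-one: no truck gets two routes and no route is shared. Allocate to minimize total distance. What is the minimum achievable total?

Minimum total: 523 km

Optimal: Car 70→Route 7 (87 km), Car 27→Route 3 (169 km), Car 58→Route 1 (133 km), Car 63→Route 4 (82 km), Car 44→Route 5 (52 km) — total 87+169+133+82+52 = 523 km.
Row-greedy (each truck in turn takes its cheapest remaining route) gives 631 km, worse by 108.
Next-best assignment: Car 70→Route 7, Car 27→Route 4, Car 58→Route 3, Car 63→Route 1, Car 44→Route 5 = 555 km.
Swapping Car 27↔Car 44 (Car 27→Route 5 226 km, Car 44→Route 3 251 km) adds 256.
Checked against all permutations: 523 km is optimal.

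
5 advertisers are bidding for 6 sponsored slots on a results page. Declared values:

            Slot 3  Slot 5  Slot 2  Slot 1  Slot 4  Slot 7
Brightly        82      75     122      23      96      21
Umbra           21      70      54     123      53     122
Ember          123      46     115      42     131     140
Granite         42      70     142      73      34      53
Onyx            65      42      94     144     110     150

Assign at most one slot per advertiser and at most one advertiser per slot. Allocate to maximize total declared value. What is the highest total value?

Maximum total: $634

Optimal: Brightly→Slot 4 ($96), Umbra→Slot 1 ($123), Ember→Slot 3 ($123), Granite→Slot 2 ($142), Onyx→Slot 7 ($150) — total 96+123+123+142+150 = $634.
Column-greedy (each slot in turn goes to its best remaining advertiser) gives $537, worse by 97.
Next-best assignment: Brightly→Slot 3, Umbra→Slot 1, Ember→Slot 4, Granite→Slot 2, Onyx→Slot 7 = $628.
Swapping Brightly↔Onyx (Brightly→Slot 7 $21, Onyx→Slot 4 $110) loses 115.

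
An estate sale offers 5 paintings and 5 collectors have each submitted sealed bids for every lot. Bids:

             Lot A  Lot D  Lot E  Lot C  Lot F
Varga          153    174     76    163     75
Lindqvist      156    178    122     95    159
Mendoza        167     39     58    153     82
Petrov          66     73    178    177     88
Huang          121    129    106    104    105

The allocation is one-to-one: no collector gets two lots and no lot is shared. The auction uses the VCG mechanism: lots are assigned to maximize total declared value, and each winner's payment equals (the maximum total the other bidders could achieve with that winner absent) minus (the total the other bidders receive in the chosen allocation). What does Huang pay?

Huang pays $19.

Efficient allocation: Varga→Lot C ($163), Lindqvist→Lot F ($159), Mendoza→Lot A ($167), Petrov→Lot E ($178), Huang→Lot D ($129); total welfare W = $796.
Huang receives Lot D at value $129, so the others get W − 129 = $667.
Without Huang: best allocation of the remaining 4 bidders over all 5 lots is Varga→Lot C ($163), Lindqvist→Lot D ($178), Mendoza→Lot A ($167), Petrov→Lot E ($178), total $686.
VCG payment = (others' best without Huang) − (others' welfare with Huang) = 686 − 667 = $19.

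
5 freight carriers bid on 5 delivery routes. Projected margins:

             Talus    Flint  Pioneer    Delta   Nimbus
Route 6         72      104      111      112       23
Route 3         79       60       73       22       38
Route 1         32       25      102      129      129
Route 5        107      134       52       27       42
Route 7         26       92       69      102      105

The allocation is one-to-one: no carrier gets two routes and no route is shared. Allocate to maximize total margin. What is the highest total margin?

Max total: $558k

Optimal: Talus→Route 3 ($79k), Flint→Route 5 ($134k), Pioneer→Route 6 ($111k), Delta→Route 1 ($129k), Nimbus→Route 7 ($105k) — total 79+134+111+129+105 = $558k.
Column-greedy (each route in turn goes to its best remaining carrier) gives $523k, worse by 35.
Next-best assignment: Talus→Route 3, Flint→Route 5, Pioneer→Route 6, Delta→Route 7, Nimbus→Route 1 = $555k.
Checked against all permutations: $558k is optimal.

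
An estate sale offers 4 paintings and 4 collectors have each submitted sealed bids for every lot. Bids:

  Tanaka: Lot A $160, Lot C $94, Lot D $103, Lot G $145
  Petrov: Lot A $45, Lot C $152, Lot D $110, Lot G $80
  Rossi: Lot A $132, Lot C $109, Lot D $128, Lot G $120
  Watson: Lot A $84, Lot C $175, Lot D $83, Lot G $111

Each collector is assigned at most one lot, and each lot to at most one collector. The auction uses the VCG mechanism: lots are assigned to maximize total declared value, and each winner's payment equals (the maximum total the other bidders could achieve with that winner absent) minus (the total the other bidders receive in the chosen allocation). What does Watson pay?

Efficient allocation: Tanaka→Lot A ($160), Petrov→Lot D ($110), Rossi→Lot G ($120), Watson→Lot C ($175); total welfare W = $565.
Watson receives Lot C at value $175, so the others get W − 175 = $390.
Without Watson: best allocation of the remaining 3 bidders over all 4 lots is Tanaka→Lot A ($160), Petrov→Lot C ($152), Rossi→Lot D ($128), total $440.
VCG payment = (others' best without Watson) − (others' welfare with Watson) = 440 − 390 = $50.

Watson pays $50.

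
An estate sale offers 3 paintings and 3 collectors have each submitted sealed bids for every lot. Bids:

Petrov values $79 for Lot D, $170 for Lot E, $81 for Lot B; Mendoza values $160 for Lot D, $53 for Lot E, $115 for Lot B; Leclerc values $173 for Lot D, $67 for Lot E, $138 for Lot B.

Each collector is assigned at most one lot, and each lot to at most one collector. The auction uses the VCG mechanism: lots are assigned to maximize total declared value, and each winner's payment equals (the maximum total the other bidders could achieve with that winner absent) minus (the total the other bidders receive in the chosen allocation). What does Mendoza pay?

Efficient allocation: Petrov→Lot E ($170), Mendoza→Lot D ($160), Leclerc→Lot B ($138); total welfare W = $468.
Mendoza receives Lot D at value $160, so the others get W − 160 = $308.
Without Mendoza: best allocation of the remaining 2 bidders over all 3 lots is Petrov→Lot E ($170), Leclerc→Lot D ($173), total $343.
VCG payment = (others' best without Mendoza) − (others' welfare with Mendoza) = 343 − 308 = $35.

Mendoza pays $35.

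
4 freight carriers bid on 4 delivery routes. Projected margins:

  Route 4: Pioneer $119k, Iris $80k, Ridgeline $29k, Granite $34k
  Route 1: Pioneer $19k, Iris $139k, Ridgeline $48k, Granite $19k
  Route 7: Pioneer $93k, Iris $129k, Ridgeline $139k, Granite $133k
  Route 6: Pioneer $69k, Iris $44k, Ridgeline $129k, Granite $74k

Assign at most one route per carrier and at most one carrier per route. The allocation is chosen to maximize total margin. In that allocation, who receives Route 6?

Ridgeline receives Route 6.

This is the linear assignment problem.
Optimal: Pioneer→Route 4 ($119k), Iris→Route 1 ($139k), Ridgeline→Route 6 ($129k), Granite→Route 7 ($133k) — total 119+139+129+133 = $520k.
Max-entry greedy (repeatedly take the single best remaining cell) gives $471k, worse by 49.
Next-best assignment: Pioneer→Route 4, Iris→Route 1, Ridgeline→Route 7, Granite→Route 6 = $471k.
Swapping Granite↔Pioneer (Granite→Route 4 $34k, Pioneer→Route 7 $93k) loses 125.
Every other assignment is strictly worse.
Ridgeline's own top route is Route 7 ($139k), but forcing Ridgeline→Route 7 and reassigning the rest optimally gives only $471k — worse by 49.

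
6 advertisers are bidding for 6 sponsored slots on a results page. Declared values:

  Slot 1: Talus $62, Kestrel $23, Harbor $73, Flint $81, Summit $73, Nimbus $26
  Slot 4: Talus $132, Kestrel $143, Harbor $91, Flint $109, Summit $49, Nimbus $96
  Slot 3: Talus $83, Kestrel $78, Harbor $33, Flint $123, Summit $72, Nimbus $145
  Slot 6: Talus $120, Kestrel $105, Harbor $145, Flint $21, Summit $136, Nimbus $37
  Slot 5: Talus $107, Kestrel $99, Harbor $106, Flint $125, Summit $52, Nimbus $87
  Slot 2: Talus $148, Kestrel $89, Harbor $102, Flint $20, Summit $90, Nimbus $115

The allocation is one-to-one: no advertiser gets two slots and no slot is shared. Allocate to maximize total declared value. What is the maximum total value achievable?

Optimal: Talus→Slot 2 ($148), Kestrel→Slot 4 ($143), Harbor→Slot 6 ($145), Flint→Slot 5 ($125), Summit→Slot 1 ($73), Nimbus→Slot 3 ($145) — total 148+143+145+125+73+145 = $779.
Column-greedy (each slot in turn goes to its best remaining advertiser) gives $711, worse by 68.

Max total: $779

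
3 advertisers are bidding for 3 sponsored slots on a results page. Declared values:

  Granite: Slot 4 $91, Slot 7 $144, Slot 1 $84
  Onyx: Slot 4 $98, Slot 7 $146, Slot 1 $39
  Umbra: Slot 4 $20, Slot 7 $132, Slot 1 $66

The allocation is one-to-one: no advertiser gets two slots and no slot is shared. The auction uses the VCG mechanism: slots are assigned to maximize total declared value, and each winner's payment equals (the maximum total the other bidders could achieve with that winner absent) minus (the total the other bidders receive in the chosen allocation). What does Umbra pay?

Efficient allocation: Granite→Slot 1 ($84), Onyx→Slot 4 ($98), Umbra→Slot 7 ($132); total welfare W = $314.
Umbra receives Slot 7 at value $132, so the others get W − 132 = $182.
Without Umbra: best allocation of the remaining 2 bidders over all 3 slots is Granite→Slot 7 ($144), Onyx→Slot 4 ($98), total $242.
VCG payment = (others' best without Umbra) − (others' welfare with Umbra) = 242 − 182 = $60.

Umbra pays $60.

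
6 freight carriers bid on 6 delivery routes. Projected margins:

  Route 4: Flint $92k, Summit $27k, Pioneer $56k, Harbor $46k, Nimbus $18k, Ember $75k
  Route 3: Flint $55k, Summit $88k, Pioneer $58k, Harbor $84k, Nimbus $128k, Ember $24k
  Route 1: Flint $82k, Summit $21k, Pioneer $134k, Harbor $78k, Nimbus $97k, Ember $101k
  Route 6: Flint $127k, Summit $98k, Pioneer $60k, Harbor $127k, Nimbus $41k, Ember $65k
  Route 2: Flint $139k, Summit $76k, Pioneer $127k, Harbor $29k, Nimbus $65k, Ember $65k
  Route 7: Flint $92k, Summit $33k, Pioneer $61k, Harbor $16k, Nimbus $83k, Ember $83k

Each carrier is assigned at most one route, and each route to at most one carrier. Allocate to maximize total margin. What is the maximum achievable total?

Max total: $646k

Optimal: Flint→Route 2 ($139k), Summit→Route 3 ($88k), Pioneer→Route 1 ($134k), Harbor→Route 6 ($127k), Nimbus→Route 7 ($83k), Ember→Route 4 ($75k) — total 139+88+134+127+83+75 = $646k.
Max-entry greedy (repeatedly take the single best remaining cell) gives $638k, worse by 8.
Next-best assignment: Flint→Route 4, Summit→Route 2, Pioneer→Route 1, Harbor→Route 6, Nimbus→Route 3, Ember→Route 7 = $640k.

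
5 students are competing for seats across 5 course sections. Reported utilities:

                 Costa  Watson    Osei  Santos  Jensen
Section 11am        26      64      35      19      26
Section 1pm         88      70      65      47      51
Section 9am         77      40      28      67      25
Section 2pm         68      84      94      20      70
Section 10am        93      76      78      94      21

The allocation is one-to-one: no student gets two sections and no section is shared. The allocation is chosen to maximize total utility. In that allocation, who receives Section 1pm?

Optimal: Costa→Section 9am (77 points), Watson→Section 11am (64 points), Osei→Section 2pm (94 points), Santos→Section 10am (94 points), Jensen→Section 1pm (51 points) — total 77+64+94+94+51 = 380 points.
Row-greedy (each student in turn takes its best remaining section) gives 335 points, worse by 45.
Swapping Costa↔Watson (Costa→Section 11am 26 points, Watson→Section 9am 40 points) loses 75.
Jensen's own top section is Section 2pm (70 points), but forcing Jensen→Section 2pm and reassigning the rest optimally gives only 370 points — worse by 10.

Jensen receives Section 1pm.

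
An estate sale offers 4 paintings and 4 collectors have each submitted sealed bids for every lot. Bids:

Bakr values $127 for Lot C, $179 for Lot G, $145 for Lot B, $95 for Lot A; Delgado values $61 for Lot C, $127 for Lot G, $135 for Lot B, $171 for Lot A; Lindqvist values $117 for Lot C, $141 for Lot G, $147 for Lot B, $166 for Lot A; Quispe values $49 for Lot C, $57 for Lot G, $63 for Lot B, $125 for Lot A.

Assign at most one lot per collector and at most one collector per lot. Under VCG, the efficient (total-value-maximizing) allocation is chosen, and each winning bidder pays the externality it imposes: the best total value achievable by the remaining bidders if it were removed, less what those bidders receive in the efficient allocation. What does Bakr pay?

Efficient allocation: Bakr→Lot G ($179), Delgado→Lot B ($135), Lindqvist→Lot C ($117), Quispe→Lot A ($125); total welfare W = $556.
Bakr receives Lot G at value $179, so the others get W − 179 = $377.
Without Bakr: best allocation of the remaining 3 bidders over all 4 lots is Delgado→Lot B ($135), Lindqvist→Lot G ($141), Quispe→Lot A ($125), total $401.
VCG payment = (others' best without Bakr) − (others' welfare with Bakr) = 401 − 377 = $24.

Bakr pays $24.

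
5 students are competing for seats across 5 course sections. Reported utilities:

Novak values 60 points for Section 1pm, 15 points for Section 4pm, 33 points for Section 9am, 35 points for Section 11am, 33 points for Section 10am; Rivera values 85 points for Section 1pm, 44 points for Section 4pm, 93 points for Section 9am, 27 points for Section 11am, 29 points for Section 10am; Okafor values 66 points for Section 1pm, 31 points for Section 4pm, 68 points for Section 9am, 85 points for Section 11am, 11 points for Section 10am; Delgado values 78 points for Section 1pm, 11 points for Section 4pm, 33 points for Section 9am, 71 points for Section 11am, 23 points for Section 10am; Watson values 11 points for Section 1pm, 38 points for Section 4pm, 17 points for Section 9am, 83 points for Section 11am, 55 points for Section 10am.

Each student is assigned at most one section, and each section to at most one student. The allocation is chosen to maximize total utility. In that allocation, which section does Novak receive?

Novak receives Section 10am.

Treat this as an assignment problem: match each student to one section.
Optimal: Novak→Section 10am (33 points), Rivera→Section 9am (93 points), Okafor→Section 11am (85 points), Delgado→Section 1pm (78 points), Watson→Section 4pm (38 points) — total 33+93+85+78+38 = 327 points.
Column-greedy (each section in turn goes to its best remaining student) gives 295 points, worse by 32.
Swapping Watson↔Okafor (Watson→Section 11am 83 points, Okafor→Section 4pm 31 points) loses 9.
Novak's own top section is Section 1pm (60 points), but forcing Novak→Section 1pm and reassigning the rest optimally gives only 310 points — worse by 17.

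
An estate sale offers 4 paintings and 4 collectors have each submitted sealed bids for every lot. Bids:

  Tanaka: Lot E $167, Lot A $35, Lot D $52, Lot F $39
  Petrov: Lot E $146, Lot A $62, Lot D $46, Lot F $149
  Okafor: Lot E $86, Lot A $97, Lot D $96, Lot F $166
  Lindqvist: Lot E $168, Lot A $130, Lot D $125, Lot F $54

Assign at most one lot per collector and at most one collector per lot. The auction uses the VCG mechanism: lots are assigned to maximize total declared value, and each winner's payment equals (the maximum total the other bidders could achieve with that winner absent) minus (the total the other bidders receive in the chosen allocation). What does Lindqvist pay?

Efficient allocation: Tanaka→Lot E ($167), Petrov→Lot F ($149), Okafor→Lot D ($96), Lindqvist→Lot A ($130); total welfare W = $542.
Lindqvist receives Lot A at value $130, so the others get W − 130 = $412.
Without Lindqvist: best allocation of the remaining 3 bidders over all 4 lots is Tanaka→Lot E ($167), Petrov→Lot F ($149), Okafor→Lot A ($97), total $413.
VCG payment = (others' best without Lindqvist) − (others' welfare with Lindqvist) = 413 − 412 = $1.

Lindqvist pays $1.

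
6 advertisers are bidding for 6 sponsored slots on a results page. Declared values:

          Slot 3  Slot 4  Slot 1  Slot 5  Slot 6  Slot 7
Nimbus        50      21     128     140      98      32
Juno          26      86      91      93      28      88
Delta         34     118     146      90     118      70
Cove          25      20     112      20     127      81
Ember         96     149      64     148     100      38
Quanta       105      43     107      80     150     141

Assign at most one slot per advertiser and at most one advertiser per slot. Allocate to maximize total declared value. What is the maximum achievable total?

Optimal: Nimbus→Slot 5 ($140), Juno→Slot 7 ($88), Delta→Slot 1 ($146), Cove→Slot 6 ($127), Ember→Slot 4 ($149), Quanta→Slot 3 ($105) — total 140+88+146+127+149+105 = $755.
Row-greedy (each advertiser in turn takes its best remaining slot) gives $713, worse by 42.

Max total: $755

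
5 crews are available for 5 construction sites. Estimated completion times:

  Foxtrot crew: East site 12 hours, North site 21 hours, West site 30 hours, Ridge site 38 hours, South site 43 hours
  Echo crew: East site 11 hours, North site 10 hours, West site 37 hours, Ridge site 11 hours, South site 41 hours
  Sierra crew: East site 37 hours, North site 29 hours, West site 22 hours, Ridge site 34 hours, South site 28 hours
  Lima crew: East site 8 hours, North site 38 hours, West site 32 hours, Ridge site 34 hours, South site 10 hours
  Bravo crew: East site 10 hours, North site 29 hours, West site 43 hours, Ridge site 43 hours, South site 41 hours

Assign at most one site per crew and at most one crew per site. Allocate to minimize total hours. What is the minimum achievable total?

Optimal: Foxtrot crew→North site (21 hours), Echo crew→Ridge site (11 hours), Sierra crew→West site (22 hours), Lima crew→South site (10 hours), Bravo crew→East site (10 hours) — total 21+11+22+10+10 = 74 hours.
Row-greedy (each crew in turn takes its cheapest remaining site) gives 97 hours, worse by 23.
Swapping Bravo crew↔Foxtrot crew (Bravo crew→North site 29 hours, Foxtrot crew→East site 12 hours) adds 10.
Every other assignment is strictly worse.

Min total: 74 hours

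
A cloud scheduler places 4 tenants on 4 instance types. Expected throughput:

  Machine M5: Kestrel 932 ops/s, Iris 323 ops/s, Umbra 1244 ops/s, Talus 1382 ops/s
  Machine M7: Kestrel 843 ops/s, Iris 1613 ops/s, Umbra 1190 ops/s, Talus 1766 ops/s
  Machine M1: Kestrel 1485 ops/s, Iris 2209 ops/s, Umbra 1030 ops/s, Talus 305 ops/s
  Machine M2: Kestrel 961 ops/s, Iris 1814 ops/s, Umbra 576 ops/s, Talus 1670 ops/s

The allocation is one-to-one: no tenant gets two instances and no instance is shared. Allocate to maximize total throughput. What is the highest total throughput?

Maximum total: 6309 ops/s

Optimal: Kestrel→Machine M1 (1485 ops/s), Iris→Machine M2 (1814 ops/s), Umbra→Machine M5 (1244 ops/s), Talus→Machine M7 (1766 ops/s) — total 1485+1814+1244+1766 = 6309 ops/s.
Max-entry greedy (repeatedly take the single best remaining cell) gives 6180 ops/s, worse by 129.
Next-best assignment: Kestrel→Machine M2, Iris→Machine M1, Umbra→Machine M5, Talus→Machine M7 = 6180 ops/s.
Swapping Umbra↔Kestrel (Umbra→Machine M1 1030 ops/s, Kestrel→Machine M5 932 ops/s) loses 767.
No other one-to-one assignment exceeds 6309 ops/s.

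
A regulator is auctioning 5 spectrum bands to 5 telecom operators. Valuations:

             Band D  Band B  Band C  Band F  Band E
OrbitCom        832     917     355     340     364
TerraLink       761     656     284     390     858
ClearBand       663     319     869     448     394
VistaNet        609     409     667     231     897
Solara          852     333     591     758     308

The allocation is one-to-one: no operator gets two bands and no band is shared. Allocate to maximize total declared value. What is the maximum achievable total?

Max total: $4202M

Optimal: OrbitCom→Band B ($917M), TerraLink→Band D ($761M), ClearBand→Band C ($869M), VistaNet→Band E ($897M), Solara→Band F ($758M) — total 917+761+869+897+758 = $4202M.
Max-entry greedy (repeatedly take the single best remaining cell) gives $3925M, worse by 277.
Next-best assignment: OrbitCom→Band D, TerraLink→Band B, ClearBand→Band C, VistaNet→Band E, Solara→Band F = $4012M.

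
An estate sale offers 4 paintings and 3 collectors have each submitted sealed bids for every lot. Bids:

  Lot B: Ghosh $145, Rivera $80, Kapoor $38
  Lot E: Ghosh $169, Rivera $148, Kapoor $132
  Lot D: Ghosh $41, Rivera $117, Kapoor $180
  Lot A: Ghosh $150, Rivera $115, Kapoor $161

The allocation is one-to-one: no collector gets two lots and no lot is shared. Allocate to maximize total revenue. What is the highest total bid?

Optimal: Ghosh→Lot A ($150), Rivera→Lot E ($148), Kapoor→Lot D ($180) — total 150+148+180 = $478.
Max-entry greedy (repeatedly take the single best remaining cell) gives $464, worse by 14.
Next-best assignment: Ghosh→Lot B, Rivera→Lot E, Kapoor→Lot D = $473.
Every other assignment is strictly worse.

Maximum total: $478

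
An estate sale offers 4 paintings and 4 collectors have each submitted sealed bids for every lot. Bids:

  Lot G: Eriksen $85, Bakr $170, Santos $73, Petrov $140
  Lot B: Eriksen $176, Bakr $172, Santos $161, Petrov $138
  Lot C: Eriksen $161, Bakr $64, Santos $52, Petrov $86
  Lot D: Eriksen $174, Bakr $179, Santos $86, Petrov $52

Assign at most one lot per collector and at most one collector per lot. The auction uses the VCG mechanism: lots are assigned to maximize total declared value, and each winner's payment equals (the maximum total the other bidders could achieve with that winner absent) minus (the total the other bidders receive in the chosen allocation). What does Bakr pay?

Bakr pays $13.

Efficient allocation: Eriksen→Lot C ($161), Bakr→Lot D ($179), Santos→Lot B ($161), Petrov→Lot G ($140); total welfare W = $641.
Bakr receives Lot D at value $179, so the others get W − 179 = $462.
Without Bakr: best allocation of the remaining 3 bidders over all 4 lots is Eriksen→Lot D ($174), Santos→Lot B ($161), Petrov→Lot G ($140), total $475.
VCG payment = (others' best without Bakr) − (others' welfare with Bakr) = 475 − 462 = $13.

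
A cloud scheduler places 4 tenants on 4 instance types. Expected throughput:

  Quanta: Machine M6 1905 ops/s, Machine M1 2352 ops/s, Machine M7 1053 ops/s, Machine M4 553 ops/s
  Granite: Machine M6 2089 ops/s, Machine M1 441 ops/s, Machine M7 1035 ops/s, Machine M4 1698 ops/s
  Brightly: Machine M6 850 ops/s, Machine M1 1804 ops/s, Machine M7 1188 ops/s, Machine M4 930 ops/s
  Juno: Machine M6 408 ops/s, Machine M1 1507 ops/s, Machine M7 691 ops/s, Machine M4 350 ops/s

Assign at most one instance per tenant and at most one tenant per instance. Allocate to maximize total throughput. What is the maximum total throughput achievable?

Maximum total: 6298 ops/s

Optimal: Quanta→Machine M6 (1905 ops/s), Granite→Machine M4 (1698 ops/s), Brightly→Machine M7 (1188 ops/s), Juno→Machine M1 (1507 ops/s) — total 1905+1698+1188+1507 = 6298 ops/s.
Max-entry greedy (repeatedly take the single best remaining cell) gives 5979 ops/s, worse by 319.
Next-best assignment: Quanta→Machine M6, Granite→Machine M4, Brightly→Machine M1, Juno→Machine M7 = 6098 ops/s.
Checked against all permutations: 6298 ops/s is optimal.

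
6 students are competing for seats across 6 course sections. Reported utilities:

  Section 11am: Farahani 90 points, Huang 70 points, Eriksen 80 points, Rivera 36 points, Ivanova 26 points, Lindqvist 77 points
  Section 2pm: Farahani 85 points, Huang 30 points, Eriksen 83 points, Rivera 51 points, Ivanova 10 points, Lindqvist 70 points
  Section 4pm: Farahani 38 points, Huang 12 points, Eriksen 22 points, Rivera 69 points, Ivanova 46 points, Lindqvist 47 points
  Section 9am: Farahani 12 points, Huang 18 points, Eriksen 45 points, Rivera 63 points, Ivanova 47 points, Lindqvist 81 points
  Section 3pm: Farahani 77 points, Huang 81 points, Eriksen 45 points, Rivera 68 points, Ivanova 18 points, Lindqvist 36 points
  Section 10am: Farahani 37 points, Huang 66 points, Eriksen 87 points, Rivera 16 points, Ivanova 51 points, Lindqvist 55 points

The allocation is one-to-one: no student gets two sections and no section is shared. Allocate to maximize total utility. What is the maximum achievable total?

Optimal: Farahani→Section 11am (90 points), Huang→Section 3pm (81 points), Eriksen→Section 2pm (83 points), Rivera→Section 4pm (69 points), Ivanova→Section 10am (51 points), Lindqvist→Section 9am (81 points) — total 90+81+83+69+51+81 = 455 points.
Max-entry greedy (repeatedly take the single best remaining cell) gives 418 points, worse by 37.

Max total: 455 points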